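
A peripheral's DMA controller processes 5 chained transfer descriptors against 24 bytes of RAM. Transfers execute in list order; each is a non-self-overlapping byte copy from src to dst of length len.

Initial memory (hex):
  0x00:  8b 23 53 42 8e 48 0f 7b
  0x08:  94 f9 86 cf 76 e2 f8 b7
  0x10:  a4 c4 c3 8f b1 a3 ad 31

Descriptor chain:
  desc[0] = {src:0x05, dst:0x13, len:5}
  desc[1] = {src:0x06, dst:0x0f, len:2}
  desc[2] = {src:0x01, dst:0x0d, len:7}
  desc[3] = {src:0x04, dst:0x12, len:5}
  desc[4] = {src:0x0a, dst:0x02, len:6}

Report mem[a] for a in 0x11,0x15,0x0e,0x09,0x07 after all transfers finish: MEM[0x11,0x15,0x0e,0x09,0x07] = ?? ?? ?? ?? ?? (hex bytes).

MEM[0x11,0x15,0x0e,0x09,0x07] = 48 7b 53 f9 42

#0 dst[0x13+5] := {0x48,0x0f,0x7b,0x94,0xf9}
#1 dst[0x0f+2] := {0x0f,0x7b}
#2 dst[0x0d+7] := {0x23,0x53,0x42,0x8e,0x48,0x0f,0x7b}
#3 dst[0x12+5] := {0x8e,0x48,0x0f,0x7b,0x94}
#4 dst[0x02+6] := {0x86,0xcf,0x76,0x23,0x53,0x42}
query mem[0x11]=0x48, mem[0x15]=0x7b, mem[0x0e]=0x53, mem[0x09]=0xf9, mem[0x07]=0x42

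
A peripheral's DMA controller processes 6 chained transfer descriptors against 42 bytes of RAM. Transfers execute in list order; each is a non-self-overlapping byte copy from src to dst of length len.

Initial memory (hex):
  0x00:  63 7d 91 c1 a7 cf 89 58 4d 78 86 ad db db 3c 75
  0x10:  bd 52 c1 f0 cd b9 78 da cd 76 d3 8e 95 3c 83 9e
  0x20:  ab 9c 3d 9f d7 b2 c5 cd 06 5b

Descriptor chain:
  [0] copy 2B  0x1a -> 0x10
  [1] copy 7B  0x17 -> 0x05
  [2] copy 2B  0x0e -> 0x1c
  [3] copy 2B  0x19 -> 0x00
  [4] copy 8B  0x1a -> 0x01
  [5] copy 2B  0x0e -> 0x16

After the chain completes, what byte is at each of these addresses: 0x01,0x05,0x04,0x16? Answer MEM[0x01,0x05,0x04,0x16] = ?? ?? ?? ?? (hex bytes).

D0: mem[0x10..0x11] <- [d3 8e]
D1: mem[0x05..0x0b] <- [da cd 76 d3 8e 95 3c]
D2: mem[0x1c..0x1d] <- [3c 75]
D3: mem[0x00..0x01] <- [76 d3]
D4: mem[0x01..0x08] <- [d3 8e 3c 75 83 9e ab 9c]
D5: mem[0x16..0x17] <- [3c 75]
query mem[0x01]=0xd3, mem[0x05]=0x83, mem[0x04]=0x75, mem[0x16]=0x3c

MEM[0x01,0x05,0x04,0x16] = d3 83 75 3c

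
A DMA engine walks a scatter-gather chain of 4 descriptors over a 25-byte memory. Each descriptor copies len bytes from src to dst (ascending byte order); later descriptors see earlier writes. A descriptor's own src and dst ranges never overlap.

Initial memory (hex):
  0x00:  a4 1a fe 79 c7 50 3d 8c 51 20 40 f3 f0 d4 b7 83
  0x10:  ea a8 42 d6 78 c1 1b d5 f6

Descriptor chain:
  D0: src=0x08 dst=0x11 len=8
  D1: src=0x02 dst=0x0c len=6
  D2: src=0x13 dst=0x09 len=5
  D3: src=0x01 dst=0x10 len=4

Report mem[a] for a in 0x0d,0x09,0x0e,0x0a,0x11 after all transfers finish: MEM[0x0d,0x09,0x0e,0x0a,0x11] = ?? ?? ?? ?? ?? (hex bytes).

  after D0: wrote 8B at 0x11 = 512040f3f0d4b783
  after D1: wrote 6B at 0x0c = fe79c7503d8c
  after D2: wrote 5B at 0x09 = 40f3f0d4b7
  after D3: wrote 4B at 0x10 = 1afe79c7
query mem[0x0d]=0xb7, mem[0x09]=0x40, mem[0x0e]=0xc7, mem[0x0a]=0xf3, mem[0x11]=0xfe

MEM[0x0d,0x09,0x0e,0x0a,0x11] = b7 40 c7 f3 fe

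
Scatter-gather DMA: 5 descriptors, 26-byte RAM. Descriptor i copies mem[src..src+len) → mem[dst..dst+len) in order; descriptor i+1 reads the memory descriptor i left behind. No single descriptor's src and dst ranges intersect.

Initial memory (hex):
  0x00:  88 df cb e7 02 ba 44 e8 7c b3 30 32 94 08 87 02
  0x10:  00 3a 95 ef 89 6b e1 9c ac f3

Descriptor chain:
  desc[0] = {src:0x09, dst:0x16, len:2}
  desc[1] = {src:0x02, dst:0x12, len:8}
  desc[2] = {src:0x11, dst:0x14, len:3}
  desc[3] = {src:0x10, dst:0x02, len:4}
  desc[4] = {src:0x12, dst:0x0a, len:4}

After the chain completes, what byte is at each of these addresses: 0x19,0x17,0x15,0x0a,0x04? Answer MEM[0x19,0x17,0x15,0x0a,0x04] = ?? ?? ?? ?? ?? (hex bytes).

MEM[0x19,0x17,0x15,0x0a,0x04] = b3 e8 cb cb cb

  after D0: wrote 2B at 0x16 = b330
  after D1: wrote 8B at 0x12 = cbe702ba44e87cb3
  after D2: wrote 3B at 0x14 = 3acbe7
  after D3: wrote 4B at 0x02 = 003acbe7
  after D4: wrote 4B at 0x0a = cbe73acb
query mem[0x19]=0xb3, mem[0x17]=0xe8, mem[0x15]=0xcb, mem[0x0a]=0xcb, mem[0x04]=0xcb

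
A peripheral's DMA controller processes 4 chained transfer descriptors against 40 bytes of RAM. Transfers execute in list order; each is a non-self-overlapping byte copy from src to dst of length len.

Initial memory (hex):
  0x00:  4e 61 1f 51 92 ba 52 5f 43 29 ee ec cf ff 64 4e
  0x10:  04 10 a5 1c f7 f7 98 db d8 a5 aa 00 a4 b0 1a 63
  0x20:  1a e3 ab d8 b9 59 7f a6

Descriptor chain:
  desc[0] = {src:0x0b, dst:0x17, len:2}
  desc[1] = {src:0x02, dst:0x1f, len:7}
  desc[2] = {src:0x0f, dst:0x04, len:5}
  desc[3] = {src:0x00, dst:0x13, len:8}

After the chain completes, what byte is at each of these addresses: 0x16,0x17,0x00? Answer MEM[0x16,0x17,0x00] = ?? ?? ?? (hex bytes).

#0 dst[0x17+2] := {0xec,0xcf}
#1 dst[0x1f+7] := {0x1f,0x51,0x92,0xba,0x52,0x5f,0x43}
#2 dst[0x04+5] := {0x4e,0x04,0x10,0xa5,0x1c}
#3 dst[0x13+8] := {0x4e,0x61,0x1f,0x51,0x4e,0x04,0x10,0xa5}
query mem[0x16]=0x51, mem[0x17]=0x4e, mem[0x00]=0x4e

MEM[0x16,0x17,0x00] = 51 4e 4e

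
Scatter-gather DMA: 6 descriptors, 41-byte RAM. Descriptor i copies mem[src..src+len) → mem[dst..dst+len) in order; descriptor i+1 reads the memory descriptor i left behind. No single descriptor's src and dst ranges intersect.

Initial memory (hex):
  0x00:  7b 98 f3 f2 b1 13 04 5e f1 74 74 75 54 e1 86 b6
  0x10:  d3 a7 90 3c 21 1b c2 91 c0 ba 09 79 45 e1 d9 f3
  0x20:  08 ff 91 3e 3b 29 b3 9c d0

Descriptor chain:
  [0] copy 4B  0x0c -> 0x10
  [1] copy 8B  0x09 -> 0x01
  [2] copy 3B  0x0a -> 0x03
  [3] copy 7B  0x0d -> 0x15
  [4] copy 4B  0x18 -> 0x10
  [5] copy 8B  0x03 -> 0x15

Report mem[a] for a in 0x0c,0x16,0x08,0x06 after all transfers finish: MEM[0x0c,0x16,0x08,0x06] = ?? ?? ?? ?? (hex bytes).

MEM[0x0c,0x16,0x08,0x06] = 54 75 54 86

[0] 0x0c->0x10 len=4 : 54 e1 86 b6
[1] 0x09->0x01 len=8 : 74 74 75 54 e1 86 b6 54
[2] 0x0a->0x03 len=3 : 74 75 54
[3] 0x0d->0x15 len=7 : e1 86 b6 54 e1 86 b6
[4] 0x18->0x10 len=4 : 54 e1 86 b6
[5] 0x03->0x15 len=8 : 74 75 54 86 b6 54 74 74
query mem[0x0c]=0x54, mem[0x16]=0x75, mem[0x08]=0x54, mem[0x06]=0x86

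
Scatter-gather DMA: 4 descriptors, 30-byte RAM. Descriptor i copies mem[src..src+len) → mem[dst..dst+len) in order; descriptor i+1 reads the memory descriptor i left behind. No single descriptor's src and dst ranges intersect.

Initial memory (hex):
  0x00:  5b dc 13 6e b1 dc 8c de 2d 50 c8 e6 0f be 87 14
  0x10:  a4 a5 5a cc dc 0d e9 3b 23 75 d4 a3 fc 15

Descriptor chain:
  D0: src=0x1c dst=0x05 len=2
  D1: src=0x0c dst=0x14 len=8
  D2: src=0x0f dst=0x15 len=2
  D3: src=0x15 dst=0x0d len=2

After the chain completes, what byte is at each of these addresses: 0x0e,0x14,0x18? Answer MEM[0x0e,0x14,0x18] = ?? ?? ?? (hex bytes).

  after D0: wrote 2B at 0x05 = fc15
  after D1: wrote 8B at 0x14 = 0fbe8714a4a55acc
  after D2: wrote 2B at 0x15 = 14a4
  after D3: wrote 2B at 0x0d = 14a4
query mem[0x0e]=0xa4, mem[0x14]=0x0f, mem[0x18]=0xa4

MEM[0x0e,0x14,0x18] = a4 0f a4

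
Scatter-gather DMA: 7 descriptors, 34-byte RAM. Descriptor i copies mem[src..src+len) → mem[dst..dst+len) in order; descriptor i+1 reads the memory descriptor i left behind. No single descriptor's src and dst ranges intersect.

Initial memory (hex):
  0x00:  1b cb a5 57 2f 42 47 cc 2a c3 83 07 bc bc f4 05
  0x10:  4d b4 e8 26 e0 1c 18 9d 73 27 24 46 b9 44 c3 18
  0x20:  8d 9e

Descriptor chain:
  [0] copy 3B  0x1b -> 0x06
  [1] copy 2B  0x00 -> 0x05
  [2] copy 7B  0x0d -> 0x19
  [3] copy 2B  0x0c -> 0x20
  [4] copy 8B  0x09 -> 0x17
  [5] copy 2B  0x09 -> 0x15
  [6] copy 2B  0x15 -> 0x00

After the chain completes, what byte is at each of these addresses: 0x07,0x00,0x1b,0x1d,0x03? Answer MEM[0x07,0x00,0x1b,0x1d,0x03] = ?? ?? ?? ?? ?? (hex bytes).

#0 dst[0x06+3] := {0x46,0xb9,0x44}
#1 dst[0x05+2] := {0x1b,0xcb}
#2 dst[0x19+7] := {0xbc,0xf4,0x05,0x4d,0xb4,0xe8,0x26}
#3 dst[0x20+2] := {0xbc,0xbc}
#4 dst[0x17+8] := {0xc3,0x83,0x07,0xbc,0xbc,0xf4,0x05,0x4d}
#5 dst[0x15+2] := {0xc3,0x83}
#6 dst[0x00+2] := {0xc3,0x83}
query mem[0x07]=0xb9, mem[0x00]=0xc3, mem[0x1b]=0xbc, mem[0x1d]=0x05, mem[0x03]=0x57

MEM[0x07,0x00,0x1b,0x1d,0x03] = b9 c3 bc 05 57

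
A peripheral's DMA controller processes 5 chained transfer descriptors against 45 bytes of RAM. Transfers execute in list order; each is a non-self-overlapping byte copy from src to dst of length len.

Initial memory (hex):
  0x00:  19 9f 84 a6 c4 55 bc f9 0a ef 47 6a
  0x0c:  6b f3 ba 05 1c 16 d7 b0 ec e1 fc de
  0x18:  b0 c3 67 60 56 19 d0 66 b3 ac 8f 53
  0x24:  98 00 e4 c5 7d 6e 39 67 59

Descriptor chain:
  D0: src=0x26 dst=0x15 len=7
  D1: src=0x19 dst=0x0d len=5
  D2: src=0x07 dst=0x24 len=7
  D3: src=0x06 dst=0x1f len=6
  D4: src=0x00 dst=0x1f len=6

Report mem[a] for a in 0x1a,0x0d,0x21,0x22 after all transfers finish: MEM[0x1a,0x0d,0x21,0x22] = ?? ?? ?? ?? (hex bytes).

D0: mem[0x15..0x1b] <- [e4 c5 7d 6e 39 67 59]
D1: mem[0x0d..0x11] <- [39 67 59 56 19]
D2: mem[0x24..0x2a] <- [f9 0a ef 47 6a 6b 39]
D3: mem[0x1f..0x24] <- [bc f9 0a ef 47 6a]
D4: mem[0x1f..0x24] <- [19 9f 84 a6 c4 55]
query mem[0x1a]=0x67, mem[0x0d]=0x39, mem[0x21]=0x84, mem[0x22]=0xa6

MEM[0x1a,0x0d,0x21,0x22] = 67 39 84 a6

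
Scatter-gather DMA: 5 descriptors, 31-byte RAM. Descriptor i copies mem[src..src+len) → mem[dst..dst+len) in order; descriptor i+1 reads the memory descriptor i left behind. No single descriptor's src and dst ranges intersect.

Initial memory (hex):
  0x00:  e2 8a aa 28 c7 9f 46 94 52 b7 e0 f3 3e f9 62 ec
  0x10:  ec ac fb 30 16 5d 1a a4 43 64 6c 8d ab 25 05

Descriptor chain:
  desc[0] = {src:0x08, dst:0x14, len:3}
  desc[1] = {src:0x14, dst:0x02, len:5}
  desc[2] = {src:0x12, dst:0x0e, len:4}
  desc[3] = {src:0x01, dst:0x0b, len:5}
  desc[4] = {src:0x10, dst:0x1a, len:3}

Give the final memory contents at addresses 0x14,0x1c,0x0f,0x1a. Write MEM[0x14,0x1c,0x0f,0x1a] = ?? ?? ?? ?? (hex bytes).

[0] 0x08->0x14 len=3 : 52 b7 e0
[1] 0x14->0x02 len=5 : 52 b7 e0 a4 43
[2] 0x12->0x0e len=4 : fb 30 52 b7
[3] 0x01->0x0b len=5 : 8a 52 b7 e0 a4
[4] 0x10->0x1a len=3 : 52 b7 fb
query mem[0x14]=0x52, mem[0x1c]=0xfb, mem[0x0f]=0xa4, mem[0x1a]=0x52

MEM[0x14,0x1c,0x0f,0x1a] = 52 fb a4 52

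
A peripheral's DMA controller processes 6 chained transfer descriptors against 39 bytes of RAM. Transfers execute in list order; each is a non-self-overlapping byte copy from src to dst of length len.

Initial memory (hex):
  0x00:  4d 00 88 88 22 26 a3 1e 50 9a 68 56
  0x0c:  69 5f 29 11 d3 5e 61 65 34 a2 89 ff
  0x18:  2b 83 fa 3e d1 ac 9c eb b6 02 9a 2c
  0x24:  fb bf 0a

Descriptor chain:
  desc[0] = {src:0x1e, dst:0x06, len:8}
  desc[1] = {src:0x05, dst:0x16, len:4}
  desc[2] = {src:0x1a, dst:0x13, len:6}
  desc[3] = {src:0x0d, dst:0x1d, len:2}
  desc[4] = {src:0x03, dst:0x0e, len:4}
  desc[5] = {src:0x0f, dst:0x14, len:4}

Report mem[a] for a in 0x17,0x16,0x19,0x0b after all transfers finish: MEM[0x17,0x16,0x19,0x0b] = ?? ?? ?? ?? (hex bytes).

MEM[0x17,0x16,0x19,0x0b] = 61 9c b6 2c

[0] 0x1e->0x06 len=8 : 9c eb b6 02 9a 2c fb bf
[1] 0x05->0x16 len=4 : 26 9c eb b6
[2] 0x1a->0x13 len=6 : fa 3e d1 ac 9c eb
[3] 0x0d->0x1d len=2 : bf 29
[4] 0x03->0x0e len=4 : 88 22 26 9c
[5] 0x0f->0x14 len=4 : 22 26 9c 61
query mem[0x17]=0x61, mem[0x16]=0x9c, mem[0x19]=0xb6, mem[0x0b]=0x2c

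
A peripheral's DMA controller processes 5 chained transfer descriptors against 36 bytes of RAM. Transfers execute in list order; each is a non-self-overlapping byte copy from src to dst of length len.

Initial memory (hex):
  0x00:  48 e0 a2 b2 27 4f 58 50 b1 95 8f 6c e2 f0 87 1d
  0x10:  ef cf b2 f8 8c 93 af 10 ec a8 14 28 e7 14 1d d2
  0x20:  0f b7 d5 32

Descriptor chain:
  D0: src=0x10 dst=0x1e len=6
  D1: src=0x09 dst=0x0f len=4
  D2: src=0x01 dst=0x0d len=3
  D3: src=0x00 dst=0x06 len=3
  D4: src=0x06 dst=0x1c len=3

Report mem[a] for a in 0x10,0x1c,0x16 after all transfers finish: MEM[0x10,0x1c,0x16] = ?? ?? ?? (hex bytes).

D0: mem[0x1e..0x23] <- [ef cf b2 f8 8c 93]
D1: mem[0x0f..0x12] <- [95 8f 6c e2]
D2: mem[0x0d..0x0f] <- [e0 a2 b2]
D3: mem[0x06..0x08] <- [48 e0 a2]
D4: mem[0x1c..0x1e] <- [48 e0 a2]
query mem[0x10]=0x8f, mem[0x1c]=0x48, mem[0x16]=0xaf

MEM[0x10,0x1c,0x16] = 8f 48 af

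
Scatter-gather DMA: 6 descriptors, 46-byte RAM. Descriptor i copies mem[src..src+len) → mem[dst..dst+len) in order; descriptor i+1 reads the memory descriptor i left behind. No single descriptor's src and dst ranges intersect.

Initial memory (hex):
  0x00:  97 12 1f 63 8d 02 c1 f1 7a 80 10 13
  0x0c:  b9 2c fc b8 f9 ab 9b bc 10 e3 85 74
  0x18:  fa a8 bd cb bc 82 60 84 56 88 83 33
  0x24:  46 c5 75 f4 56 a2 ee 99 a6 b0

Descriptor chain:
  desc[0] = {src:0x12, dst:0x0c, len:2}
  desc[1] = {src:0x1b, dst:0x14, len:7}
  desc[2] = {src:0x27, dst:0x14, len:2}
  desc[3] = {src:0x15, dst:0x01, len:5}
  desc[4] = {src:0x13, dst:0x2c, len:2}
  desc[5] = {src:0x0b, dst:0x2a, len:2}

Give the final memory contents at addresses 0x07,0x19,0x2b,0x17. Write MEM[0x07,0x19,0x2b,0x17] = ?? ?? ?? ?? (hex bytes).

MEM[0x07,0x19,0x2b,0x17] = f1 56 9b 60

#0 dst[0x0c+2] := {0x9b,0xbc}
#1 dst[0x14+7] := {0xcb,0xbc,0x82,0x60,0x84,0x56,0x88}
#2 dst[0x14+2] := {0xf4,0x56}
#3 dst[0x01+5] := {0x56,0x82,0x60,0x84,0x56}
#4 dst[0x2c+2] := {0xbc,0xf4}
#5 dst[0x2a+2] := {0x13,0x9b}
query mem[0x07]=0xf1, mem[0x19]=0x56, mem[0x2b]=0x9b, mem[0x17]=0x60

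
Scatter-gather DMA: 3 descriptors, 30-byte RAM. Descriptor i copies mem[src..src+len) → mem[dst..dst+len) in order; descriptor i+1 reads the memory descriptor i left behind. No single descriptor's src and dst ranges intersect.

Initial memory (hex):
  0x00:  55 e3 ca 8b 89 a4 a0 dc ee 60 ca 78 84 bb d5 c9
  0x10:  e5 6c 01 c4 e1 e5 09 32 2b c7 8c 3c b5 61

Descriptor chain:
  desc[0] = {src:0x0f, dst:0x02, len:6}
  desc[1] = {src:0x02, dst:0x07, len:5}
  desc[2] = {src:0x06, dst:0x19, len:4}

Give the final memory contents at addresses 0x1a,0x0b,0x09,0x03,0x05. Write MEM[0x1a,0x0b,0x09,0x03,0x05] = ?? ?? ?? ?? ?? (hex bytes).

#0 dst[0x02+6] := {0xc9,0xe5,0x6c,0x01,0xc4,0xe1}
#1 dst[0x07+5] := {0xc9,0xe5,0x6c,0x01,0xc4}
#2 dst[0x19+4] := {0xc4,0xc9,0xe5,0x6c}
query mem[0x1a]=0xc9, mem[0x0b]=0xc4, mem[0x09]=0x6c, mem[0x03]=0xe5, mem[0x05]=0x01

MEM[0x1a,0x0b,0x09,0x03,0x05] = c9 c4 6c e5 01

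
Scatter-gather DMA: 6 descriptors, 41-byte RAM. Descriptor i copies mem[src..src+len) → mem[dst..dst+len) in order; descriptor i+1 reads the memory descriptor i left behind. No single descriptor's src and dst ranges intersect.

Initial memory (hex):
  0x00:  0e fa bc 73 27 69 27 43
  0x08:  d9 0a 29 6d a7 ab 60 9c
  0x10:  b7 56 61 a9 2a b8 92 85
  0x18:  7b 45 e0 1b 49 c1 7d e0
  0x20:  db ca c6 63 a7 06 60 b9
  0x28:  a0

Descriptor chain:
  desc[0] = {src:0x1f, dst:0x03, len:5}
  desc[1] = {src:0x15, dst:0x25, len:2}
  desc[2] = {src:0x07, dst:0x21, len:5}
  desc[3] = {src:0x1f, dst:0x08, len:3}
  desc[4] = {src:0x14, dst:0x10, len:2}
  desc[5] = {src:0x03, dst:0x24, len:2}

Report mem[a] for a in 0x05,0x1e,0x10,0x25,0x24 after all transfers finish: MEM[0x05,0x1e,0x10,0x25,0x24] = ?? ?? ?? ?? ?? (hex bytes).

MEM[0x05,0x1e,0x10,0x25,0x24] = ca 7d 2a db e0

#0 dst[0x03+5] := {0xe0,0xdb,0xca,0xc6,0x63}
#1 dst[0x25+2] := {0xb8,0x92}
#2 dst[0x21+5] := {0x63,0xd9,0x0a,0x29,0x6d}
#3 dst[0x08+3] := {0xe0,0xdb,0x63}
#4 dst[0x10+2] := {0x2a,0xb8}
#5 dst[0x24+2] := {0xe0,0xdb}
query mem[0x05]=0xca, mem[0x1e]=0x7d, mem[0x10]=0x2a, mem[0x25]=0xdb, mem[0x24]=0xe0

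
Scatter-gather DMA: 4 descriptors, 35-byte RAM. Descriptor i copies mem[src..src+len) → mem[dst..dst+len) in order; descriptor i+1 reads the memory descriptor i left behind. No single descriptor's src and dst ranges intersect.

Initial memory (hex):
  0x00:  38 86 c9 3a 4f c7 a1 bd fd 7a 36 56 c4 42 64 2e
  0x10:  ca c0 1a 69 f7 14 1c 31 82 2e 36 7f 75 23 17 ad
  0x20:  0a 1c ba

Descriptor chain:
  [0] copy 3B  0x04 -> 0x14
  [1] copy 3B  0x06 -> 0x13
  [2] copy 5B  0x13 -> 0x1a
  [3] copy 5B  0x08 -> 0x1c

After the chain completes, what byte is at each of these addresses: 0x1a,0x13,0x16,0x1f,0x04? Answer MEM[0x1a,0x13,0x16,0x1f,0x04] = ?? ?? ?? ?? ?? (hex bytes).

#0 dst[0x14+3] := {0x4f,0xc7,0xa1}
#1 dst[0x13+3] := {0xa1,0xbd,0xfd}
#2 dst[0x1a+5] := {0xa1,0xbd,0xfd,0xa1,0x31}
#3 dst[0x1c+5] := {0xfd,0x7a,0x36,0x56,0xc4}
query mem[0x1a]=0xa1, mem[0x13]=0xa1, mem[0x16]=0xa1, mem[0x1f]=0x56, mem[0x04]=0x4f

MEM[0x1a,0x13,0x16,0x1f,0x04] = a1 a1 a1 56 4f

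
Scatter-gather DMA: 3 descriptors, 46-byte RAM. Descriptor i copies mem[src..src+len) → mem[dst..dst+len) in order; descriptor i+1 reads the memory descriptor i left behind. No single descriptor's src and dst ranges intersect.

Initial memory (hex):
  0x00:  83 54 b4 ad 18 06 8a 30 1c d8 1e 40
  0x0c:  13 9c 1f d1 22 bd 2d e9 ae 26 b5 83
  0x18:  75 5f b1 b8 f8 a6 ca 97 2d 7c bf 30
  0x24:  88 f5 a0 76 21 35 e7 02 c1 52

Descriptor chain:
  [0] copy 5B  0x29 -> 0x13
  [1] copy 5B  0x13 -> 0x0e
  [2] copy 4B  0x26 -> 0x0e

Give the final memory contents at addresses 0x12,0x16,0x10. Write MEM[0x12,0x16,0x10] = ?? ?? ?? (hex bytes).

MEM[0x12,0x16,0x10] = 52 c1 21

  after D0: wrote 5B at 0x13 = 35e702c152
  after D1: wrote 5B at 0x0e = 35e702c152
  after D2: wrote 4B at 0x0e = a0762135
query mem[0x12]=0x52, mem[0x16]=0xc1, mem[0x10]=0x21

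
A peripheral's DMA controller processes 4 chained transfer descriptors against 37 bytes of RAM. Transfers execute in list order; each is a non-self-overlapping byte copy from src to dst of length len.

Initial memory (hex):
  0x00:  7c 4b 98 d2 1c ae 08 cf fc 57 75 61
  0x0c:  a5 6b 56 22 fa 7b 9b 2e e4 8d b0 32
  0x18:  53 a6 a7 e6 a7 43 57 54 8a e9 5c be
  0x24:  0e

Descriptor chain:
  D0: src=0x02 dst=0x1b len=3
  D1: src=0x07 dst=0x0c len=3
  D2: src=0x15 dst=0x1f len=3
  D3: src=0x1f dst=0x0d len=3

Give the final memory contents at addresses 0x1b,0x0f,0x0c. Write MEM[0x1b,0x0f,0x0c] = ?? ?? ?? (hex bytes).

MEM[0x1b,0x0f,0x0c] = 98 32 cf

#0 dst[0x1b+3] := {0x98,0xd2,0x1c}
#1 dst[0x0c+3] := {0xcf,0xfc,0x57}
#2 dst[0x1f+3] := {0x8d,0xb0,0x32}
#3 dst[0x0d+3] := {0x8d,0xb0,0x32}
query mem[0x1b]=0x98, mem[0x0f]=0x32, mem[0x0c]=0xcf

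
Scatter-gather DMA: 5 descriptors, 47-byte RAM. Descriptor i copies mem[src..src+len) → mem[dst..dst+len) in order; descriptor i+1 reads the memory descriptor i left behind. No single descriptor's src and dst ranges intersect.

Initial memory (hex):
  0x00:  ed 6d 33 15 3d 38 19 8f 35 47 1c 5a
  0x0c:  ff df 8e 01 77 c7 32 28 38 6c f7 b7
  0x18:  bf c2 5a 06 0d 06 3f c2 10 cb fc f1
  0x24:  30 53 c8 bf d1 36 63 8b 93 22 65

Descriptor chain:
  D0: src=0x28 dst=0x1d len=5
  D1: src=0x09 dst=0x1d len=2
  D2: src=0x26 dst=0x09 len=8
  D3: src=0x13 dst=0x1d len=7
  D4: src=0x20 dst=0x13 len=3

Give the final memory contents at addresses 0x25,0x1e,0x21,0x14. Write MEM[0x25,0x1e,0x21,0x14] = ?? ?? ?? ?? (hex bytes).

MEM[0x25,0x1e,0x21,0x14] = 53 38 b7 b7

D0: mem[0x1d..0x21] <- [d1 36 63 8b 93]
D1: mem[0x1d..0x1e] <- [47 1c]
D2: mem[0x09..0x10] <- [c8 bf d1 36 63 8b 93 22]
D3: mem[0x1d..0x23] <- [28 38 6c f7 b7 bf c2]
D4: mem[0x13..0x15] <- [f7 b7 bf]
query mem[0x25]=0x53, mem[0x1e]=0x38, mem[0x21]=0xb7, mem[0x14]=0xb7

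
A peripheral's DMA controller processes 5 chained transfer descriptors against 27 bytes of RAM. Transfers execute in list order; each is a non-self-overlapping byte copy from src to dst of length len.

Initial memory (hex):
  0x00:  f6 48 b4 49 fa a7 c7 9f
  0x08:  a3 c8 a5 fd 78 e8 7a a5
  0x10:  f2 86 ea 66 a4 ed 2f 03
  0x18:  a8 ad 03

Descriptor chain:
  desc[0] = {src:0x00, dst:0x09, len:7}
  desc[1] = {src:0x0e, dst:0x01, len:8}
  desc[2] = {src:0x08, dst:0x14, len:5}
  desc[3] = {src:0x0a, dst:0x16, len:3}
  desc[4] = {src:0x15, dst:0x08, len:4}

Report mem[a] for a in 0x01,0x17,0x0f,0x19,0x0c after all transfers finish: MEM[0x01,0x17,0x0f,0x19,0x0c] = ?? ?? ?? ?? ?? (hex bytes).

#0 dst[0x09+7] := {0xf6,0x48,0xb4,0x49,0xfa,0xa7,0xc7}
#1 dst[0x01+8] := {0xa7,0xc7,0xf2,0x86,0xea,0x66,0xa4,0xed}
#2 dst[0x14+5] := {0xed,0xf6,0x48,0xb4,0x49}
#3 dst[0x16+3] := {0x48,0xb4,0x49}
#4 dst[0x08+4] := {0xf6,0x48,0xb4,0x49}
query mem[0x01]=0xa7, mem[0x17]=0xb4, mem[0x0f]=0xc7, mem[0x19]=0xad, mem[0x0c]=0x49

MEM[0x01,0x17,0x0f,0x19,0x0c] = a7 b4 c7 ad 49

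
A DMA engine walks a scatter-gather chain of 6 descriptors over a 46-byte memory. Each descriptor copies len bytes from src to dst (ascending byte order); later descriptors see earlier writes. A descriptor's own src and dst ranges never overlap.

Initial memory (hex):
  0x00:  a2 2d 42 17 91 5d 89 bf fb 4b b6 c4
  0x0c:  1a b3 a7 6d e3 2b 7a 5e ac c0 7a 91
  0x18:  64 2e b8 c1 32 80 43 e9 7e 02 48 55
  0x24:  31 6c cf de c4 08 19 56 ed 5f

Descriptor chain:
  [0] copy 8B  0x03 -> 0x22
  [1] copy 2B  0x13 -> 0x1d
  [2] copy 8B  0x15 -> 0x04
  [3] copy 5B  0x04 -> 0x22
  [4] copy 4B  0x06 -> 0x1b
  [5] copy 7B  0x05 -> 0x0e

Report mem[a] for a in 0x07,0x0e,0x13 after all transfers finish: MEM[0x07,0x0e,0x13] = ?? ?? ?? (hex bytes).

MEM[0x07,0x0e,0x13] = 64 7a c1

D0: mem[0x22..0x29] <- [17 91 5d 89 bf fb 4b b6]
D1: mem[0x1d..0x1e] <- [5e ac]
D2: mem[0x04..0x0b] <- [c0 7a 91 64 2e b8 c1 32]
D3: mem[0x22..0x26] <- [c0 7a 91 64 2e]
D4: mem[0x1b..0x1e] <- [91 64 2e b8]
D5: mem[0x0e..0x14] <- [7a 91 64 2e b8 c1 32]
query mem[0x07]=0x64, mem[0x0e]=0x7a, mem[0x13]=0xc1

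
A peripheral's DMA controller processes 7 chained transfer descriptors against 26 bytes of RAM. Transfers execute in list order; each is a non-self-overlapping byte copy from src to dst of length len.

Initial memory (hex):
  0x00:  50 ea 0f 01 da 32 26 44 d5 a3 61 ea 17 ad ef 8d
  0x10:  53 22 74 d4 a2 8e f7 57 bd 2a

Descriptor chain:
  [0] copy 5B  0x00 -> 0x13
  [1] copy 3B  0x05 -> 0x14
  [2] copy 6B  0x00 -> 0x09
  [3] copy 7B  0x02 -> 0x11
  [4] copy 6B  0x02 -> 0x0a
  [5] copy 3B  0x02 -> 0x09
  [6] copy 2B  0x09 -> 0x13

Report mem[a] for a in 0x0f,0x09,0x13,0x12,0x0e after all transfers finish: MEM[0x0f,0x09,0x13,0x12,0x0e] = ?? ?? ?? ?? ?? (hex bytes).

[0] 0x00->0x13 len=5 : 50 ea 0f 01 da
[1] 0x05->0x14 len=3 : 32 26 44
[2] 0x00->0x09 len=6 : 50 ea 0f 01 da 32
[3] 0x02->0x11 len=7 : 0f 01 da 32 26 44 d5
[4] 0x02->0x0a len=6 : 0f 01 da 32 26 44
[5] 0x02->0x09 len=3 : 0f 01 da
[6] 0x09->0x13 len=2 : 0f 01
query mem[0x0f]=0x44, mem[0x09]=0x0f, mem[0x13]=0x0f, mem[0x12]=0x01, mem[0x0e]=0x26

MEM[0x0f,0x09,0x13,0x12,0x0e] = 44 0f 0f 01 26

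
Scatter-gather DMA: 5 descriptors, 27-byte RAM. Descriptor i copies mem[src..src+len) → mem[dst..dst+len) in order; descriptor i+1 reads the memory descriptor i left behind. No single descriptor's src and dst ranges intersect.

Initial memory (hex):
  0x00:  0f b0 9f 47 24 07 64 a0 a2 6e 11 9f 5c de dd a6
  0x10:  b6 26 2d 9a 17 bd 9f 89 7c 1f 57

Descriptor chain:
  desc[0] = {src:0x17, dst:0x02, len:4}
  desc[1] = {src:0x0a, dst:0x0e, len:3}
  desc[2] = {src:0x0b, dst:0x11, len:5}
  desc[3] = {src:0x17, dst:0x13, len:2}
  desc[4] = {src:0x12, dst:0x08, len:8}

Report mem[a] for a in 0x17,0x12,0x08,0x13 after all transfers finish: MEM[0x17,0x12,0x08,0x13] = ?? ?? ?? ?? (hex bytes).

MEM[0x17,0x12,0x08,0x13] = 89 5c 5c 89

[0] 0x17->0x02 len=4 : 89 7c 1f 57
[1] 0x0a->0x0e len=3 : 11 9f 5c
[2] 0x0b->0x11 len=5 : 9f 5c de 11 9f
[3] 0x17->0x13 len=2 : 89 7c
[4] 0x12->0x08 len=8 : 5c 89 7c 9f 9f 89 7c 1f
query mem[0x17]=0x89, mem[0x12]=0x5c, mem[0x08]=0x5c, mem[0x13]=0x89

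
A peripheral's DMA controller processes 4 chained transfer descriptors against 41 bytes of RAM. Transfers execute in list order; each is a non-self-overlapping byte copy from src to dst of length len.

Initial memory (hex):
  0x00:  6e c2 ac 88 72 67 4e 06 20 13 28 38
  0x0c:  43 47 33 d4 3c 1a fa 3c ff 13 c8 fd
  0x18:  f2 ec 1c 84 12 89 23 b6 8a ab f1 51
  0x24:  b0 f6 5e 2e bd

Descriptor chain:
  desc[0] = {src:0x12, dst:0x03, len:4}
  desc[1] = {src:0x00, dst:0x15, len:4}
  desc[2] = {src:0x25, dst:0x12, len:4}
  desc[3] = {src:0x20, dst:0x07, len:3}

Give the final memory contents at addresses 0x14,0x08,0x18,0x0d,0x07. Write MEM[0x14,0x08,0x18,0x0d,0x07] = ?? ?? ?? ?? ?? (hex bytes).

[0] 0x12->0x03 len=4 : fa 3c ff 13
[1] 0x00->0x15 len=4 : 6e c2 ac fa
[2] 0x25->0x12 len=4 : f6 5e 2e bd
[3] 0x20->0x07 len=3 : 8a ab f1
query mem[0x14]=0x2e, mem[0x08]=0xab, mem[0x18]=0xfa, mem[0x0d]=0x47, mem[0x07]=0x8a

MEM[0x14,0x08,0x18,0x0d,0x07] = 2e ab fa 47 8a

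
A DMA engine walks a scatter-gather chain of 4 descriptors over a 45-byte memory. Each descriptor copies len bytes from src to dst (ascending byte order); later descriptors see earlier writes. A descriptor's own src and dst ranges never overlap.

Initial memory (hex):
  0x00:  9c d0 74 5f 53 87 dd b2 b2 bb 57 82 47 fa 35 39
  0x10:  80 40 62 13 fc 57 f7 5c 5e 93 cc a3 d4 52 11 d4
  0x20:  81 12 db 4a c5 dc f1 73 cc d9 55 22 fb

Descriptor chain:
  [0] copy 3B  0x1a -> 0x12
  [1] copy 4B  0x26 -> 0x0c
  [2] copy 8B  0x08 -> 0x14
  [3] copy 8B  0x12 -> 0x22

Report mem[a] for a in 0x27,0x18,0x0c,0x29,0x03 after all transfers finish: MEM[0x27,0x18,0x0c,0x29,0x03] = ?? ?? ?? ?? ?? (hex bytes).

D0: mem[0x12..0x14] <- [cc a3 d4]
D1: mem[0x0c..0x0f] <- [f1 73 cc d9]
D2: mem[0x14..0x1b] <- [b2 bb 57 82 f1 73 cc d9]
D3: mem[0x22..0x29] <- [cc a3 b2 bb 57 82 f1 73]
query mem[0x27]=0x82, mem[0x18]=0xf1, mem[0x0c]=0xf1, mem[0x29]=0x73, mem[0x03]=0x5f

MEM[0x27,0x18,0x0c,0x29,0x03] = 82 f1 f1 73 5f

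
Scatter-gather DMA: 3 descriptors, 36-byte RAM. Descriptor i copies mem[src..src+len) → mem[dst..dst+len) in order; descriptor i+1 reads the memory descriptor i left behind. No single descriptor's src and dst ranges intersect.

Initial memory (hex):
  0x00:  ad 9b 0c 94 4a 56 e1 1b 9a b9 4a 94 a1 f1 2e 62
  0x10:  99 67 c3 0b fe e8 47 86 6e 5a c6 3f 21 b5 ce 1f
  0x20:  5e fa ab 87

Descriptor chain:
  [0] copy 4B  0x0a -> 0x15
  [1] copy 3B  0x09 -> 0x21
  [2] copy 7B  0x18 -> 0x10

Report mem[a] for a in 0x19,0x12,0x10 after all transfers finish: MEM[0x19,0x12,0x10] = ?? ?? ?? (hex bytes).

D0: mem[0x15..0x18] <- [4a 94 a1 f1]
D1: mem[0x21..0x23] <- [b9 4a 94]
D2: mem[0x10..0x16] <- [f1 5a c6 3f 21 b5 ce]
query mem[0x19]=0x5a, mem[0x12]=0xc6, mem[0x10]=0xf1

MEM[0x19,0x12,0x10] = 5a c6 f1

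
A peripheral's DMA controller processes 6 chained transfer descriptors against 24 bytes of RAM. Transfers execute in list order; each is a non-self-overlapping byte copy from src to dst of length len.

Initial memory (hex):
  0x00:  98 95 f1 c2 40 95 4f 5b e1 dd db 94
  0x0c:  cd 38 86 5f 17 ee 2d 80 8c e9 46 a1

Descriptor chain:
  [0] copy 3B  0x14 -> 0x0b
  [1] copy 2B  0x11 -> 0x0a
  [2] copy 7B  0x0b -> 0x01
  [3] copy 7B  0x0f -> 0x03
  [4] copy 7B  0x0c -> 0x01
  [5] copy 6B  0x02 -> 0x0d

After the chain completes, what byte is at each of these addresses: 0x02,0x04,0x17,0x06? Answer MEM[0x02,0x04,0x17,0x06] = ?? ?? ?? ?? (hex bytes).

[0] 0x14->0x0b len=3 : 8c e9 46
[1] 0x11->0x0a len=2 : ee 2d
[2] 0x0b->0x01 len=7 : 2d e9 46 86 5f 17 ee
[3] 0x0f->0x03 len=7 : 5f 17 ee 2d 80 8c e9
[4] 0x0c->0x01 len=7 : e9 46 86 5f 17 ee 2d
[5] 0x02->0x0d len=6 : 46 86 5f 17 ee 2d
query mem[0x02]=0x46, mem[0x04]=0x5f, mem[0x17]=0xa1, mem[0x06]=0xee

MEM[0x02,0x04,0x17,0x06] = 46 5f a1 ee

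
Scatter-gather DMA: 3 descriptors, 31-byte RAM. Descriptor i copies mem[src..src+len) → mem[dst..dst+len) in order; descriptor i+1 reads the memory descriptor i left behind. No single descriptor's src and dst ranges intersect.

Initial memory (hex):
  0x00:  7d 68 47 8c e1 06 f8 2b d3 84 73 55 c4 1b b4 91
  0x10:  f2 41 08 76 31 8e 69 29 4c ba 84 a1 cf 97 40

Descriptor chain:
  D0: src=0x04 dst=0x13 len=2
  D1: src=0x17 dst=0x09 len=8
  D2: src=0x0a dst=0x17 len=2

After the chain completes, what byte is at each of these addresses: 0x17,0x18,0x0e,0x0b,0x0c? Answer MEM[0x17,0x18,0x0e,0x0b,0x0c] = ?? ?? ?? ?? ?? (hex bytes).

#0 dst[0x13+2] := {0xe1,0x06}
#1 dst[0x09+8] := {0x29,0x4c,0xba,0x84,0xa1,0xcf,0x97,0x40}
#2 dst[0x17+2] := {0x4c,0xba}
query mem[0x17]=0x4c, mem[0x18]=0xba, mem[0x0e]=0xcf, mem[0x0b]=0xba, mem[0x0c]=0x84

MEM[0x17,0x18,0x0e,0x0b,0x0c] = 4c ba cf ba 84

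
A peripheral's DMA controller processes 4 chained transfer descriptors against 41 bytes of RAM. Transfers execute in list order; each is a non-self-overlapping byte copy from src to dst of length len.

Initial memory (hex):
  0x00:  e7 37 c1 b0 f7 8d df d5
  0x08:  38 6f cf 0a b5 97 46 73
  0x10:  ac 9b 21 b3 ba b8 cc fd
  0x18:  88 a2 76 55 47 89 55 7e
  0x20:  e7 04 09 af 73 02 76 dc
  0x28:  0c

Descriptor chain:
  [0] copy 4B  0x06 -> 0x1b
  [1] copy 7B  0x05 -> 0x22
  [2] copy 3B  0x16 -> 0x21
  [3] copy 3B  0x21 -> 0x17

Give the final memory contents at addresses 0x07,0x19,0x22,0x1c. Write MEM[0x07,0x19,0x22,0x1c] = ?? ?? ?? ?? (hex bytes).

#0 dst[0x1b+4] := {0xdf,0xd5,0x38,0x6f}
#1 dst[0x22+7] := {0x8d,0xdf,0xd5,0x38,0x6f,0xcf,0x0a}
#2 dst[0x21+3] := {0xcc,0xfd,0x88}
#3 dst[0x17+3] := {0xcc,0xfd,0x88}
query mem[0x07]=0xd5, mem[0x19]=0x88, mem[0x22]=0xfd, mem[0x1c]=0xd5

MEM[0x07,0x19,0x22,0x1c] = d5 88 fd d5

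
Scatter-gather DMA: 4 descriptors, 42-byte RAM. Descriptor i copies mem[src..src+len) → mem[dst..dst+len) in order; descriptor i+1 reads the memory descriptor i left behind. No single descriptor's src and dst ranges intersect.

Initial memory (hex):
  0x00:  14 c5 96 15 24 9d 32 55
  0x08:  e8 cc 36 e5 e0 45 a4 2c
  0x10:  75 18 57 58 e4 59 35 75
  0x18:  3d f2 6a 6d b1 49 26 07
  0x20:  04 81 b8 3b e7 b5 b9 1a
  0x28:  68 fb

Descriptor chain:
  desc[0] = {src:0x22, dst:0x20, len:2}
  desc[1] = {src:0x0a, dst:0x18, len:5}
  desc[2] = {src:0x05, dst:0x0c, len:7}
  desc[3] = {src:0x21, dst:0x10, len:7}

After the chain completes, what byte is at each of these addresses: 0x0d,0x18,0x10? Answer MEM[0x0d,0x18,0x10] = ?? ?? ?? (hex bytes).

  after D0: wrote 2B at 0x20 = b83b
  after D1: wrote 5B at 0x18 = 36e5e045a4
  after D2: wrote 7B at 0x0c = 9d3255e8cc36e5
  after D3: wrote 7B at 0x10 = 3bb83be7b5b91a
query mem[0x0d]=0x32, mem[0x18]=0x36, mem[0x10]=0x3b

MEM[0x0d,0x18,0x10] = 32 36 3b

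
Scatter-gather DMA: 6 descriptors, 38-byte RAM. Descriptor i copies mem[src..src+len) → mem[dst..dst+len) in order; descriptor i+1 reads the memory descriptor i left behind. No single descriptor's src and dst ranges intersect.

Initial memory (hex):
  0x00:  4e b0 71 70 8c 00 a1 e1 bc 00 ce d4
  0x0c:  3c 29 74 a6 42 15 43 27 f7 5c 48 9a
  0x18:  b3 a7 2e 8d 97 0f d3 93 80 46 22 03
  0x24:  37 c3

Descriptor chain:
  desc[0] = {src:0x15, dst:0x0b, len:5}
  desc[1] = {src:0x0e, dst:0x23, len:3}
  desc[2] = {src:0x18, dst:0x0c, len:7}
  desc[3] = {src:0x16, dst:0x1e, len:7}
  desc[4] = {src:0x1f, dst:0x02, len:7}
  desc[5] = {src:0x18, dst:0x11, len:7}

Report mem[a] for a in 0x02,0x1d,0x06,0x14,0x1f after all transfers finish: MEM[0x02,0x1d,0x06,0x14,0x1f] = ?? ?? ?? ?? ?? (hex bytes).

#0 dst[0x0b+5] := {0x5c,0x48,0x9a,0xb3,0xa7}
#1 dst[0x23+3] := {0xb3,0xa7,0x42}
#2 dst[0x0c+7] := {0xb3,0xa7,0x2e,0x8d,0x97,0x0f,0xd3}
#3 dst[0x1e+7] := {0x48,0x9a,0xb3,0xa7,0x2e,0x8d,0x97}
#4 dst[0x02+7] := {0x9a,0xb3,0xa7,0x2e,0x8d,0x97,0x42}
#5 dst[0x11+7] := {0xb3,0xa7,0x2e,0x8d,0x97,0x0f,0x48}
query mem[0x02]=0x9a, mem[0x1d]=0x0f, mem[0x06]=0x8d, mem[0x14]=0x8d, mem[0x1f]=0x9a

MEM[0x02,0x1d,0x06,0x14,0x1f] = 9a 0f 8d 8d 9a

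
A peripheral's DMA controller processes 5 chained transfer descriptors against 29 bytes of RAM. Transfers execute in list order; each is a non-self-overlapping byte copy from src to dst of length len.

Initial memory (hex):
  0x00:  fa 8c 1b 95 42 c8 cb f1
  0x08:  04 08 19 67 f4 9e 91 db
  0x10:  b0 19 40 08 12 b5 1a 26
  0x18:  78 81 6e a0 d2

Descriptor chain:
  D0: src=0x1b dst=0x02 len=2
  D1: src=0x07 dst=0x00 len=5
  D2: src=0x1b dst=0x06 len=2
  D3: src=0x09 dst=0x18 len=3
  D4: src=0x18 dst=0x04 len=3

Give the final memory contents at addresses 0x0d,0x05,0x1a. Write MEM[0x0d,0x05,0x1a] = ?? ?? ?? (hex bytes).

MEM[0x0d,0x05,0x1a] = 9e 19 67

D0: mem[0x02..0x03] <- [a0 d2]
D1: mem[0x00..0x04] <- [f1 04 08 19 67]
D2: mem[0x06..0x07] <- [a0 d2]
D3: mem[0x18..0x1a] <- [08 19 67]
D4: mem[0x04..0x06] <- [08 19 67]
query mem[0x0d]=0x9e, mem[0x05]=0x19, mem[0x1a]=0x67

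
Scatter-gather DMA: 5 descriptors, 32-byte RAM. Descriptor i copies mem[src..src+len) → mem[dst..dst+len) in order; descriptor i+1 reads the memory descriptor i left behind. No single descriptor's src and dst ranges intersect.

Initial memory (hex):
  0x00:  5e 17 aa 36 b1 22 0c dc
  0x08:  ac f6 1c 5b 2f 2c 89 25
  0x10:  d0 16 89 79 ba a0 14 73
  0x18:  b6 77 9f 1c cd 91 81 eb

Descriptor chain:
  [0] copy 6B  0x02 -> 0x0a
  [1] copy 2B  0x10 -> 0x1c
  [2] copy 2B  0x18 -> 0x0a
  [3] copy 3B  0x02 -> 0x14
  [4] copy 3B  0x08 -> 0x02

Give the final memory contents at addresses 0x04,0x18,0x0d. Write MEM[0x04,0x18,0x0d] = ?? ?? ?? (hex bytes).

MEM[0x04,0x18,0x0d] = b6 b6 22

  after D0: wrote 6B at 0x0a = aa36b1220cdc
  after D1: wrote 2B at 0x1c = d016
  after D2: wrote 2B at 0x0a = b677
  after D3: wrote 3B at 0x14 = aa36b1
  after D4: wrote 3B at 0x02 = acf6b6
query mem[0x04]=0xb6, mem[0x18]=0xb6, mem[0x0d]=0x22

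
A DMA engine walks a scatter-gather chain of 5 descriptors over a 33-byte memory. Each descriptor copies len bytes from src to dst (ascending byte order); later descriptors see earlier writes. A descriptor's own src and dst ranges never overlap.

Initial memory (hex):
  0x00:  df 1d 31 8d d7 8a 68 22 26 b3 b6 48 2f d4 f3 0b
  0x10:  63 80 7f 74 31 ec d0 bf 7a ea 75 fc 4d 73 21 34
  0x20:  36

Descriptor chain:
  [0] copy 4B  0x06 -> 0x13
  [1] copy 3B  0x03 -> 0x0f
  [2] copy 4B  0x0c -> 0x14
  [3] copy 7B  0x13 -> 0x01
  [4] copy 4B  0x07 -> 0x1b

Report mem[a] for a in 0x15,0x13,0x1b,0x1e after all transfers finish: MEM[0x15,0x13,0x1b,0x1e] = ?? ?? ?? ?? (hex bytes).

MEM[0x15,0x13,0x1b,0x1e] = d4 68 ea b6

[0] 0x06->0x13 len=4 : 68 22 26 b3
[1] 0x03->0x0f len=3 : 8d d7 8a
[2] 0x0c->0x14 len=4 : 2f d4 f3 8d
[3] 0x13->0x01 len=7 : 68 2f d4 f3 8d 7a ea
[4] 0x07->0x1b len=4 : ea 26 b3 b6
query mem[0x15]=0xd4, mem[0x13]=0x68, mem[0x1b]=0xea, mem[0x1e]=0xb6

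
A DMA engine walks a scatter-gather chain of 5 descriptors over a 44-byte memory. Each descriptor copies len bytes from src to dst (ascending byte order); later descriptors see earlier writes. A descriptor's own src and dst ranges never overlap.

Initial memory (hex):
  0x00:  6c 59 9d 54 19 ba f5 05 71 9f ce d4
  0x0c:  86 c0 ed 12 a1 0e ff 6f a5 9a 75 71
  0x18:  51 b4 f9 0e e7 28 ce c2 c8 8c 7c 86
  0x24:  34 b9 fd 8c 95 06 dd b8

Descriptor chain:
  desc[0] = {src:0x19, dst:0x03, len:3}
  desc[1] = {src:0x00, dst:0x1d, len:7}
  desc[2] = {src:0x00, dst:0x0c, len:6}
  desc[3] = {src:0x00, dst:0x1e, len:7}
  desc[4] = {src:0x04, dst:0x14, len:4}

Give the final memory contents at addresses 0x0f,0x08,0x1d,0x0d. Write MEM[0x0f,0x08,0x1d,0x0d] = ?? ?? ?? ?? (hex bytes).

MEM[0x0f,0x08,0x1d,0x0d] = b4 71 6c 59

D0: mem[0x03..0x05] <- [b4 f9 0e]
D1: mem[0x1d..0x23] <- [6c 59 9d b4 f9 0e f5]
D2: mem[0x0c..0x11] <- [6c 59 9d b4 f9 0e]
D3: mem[0x1e..0x24] <- [6c 59 9d b4 f9 0e f5]
D4: mem[0x14..0x17] <- [f9 0e f5 05]
query mem[0x0f]=0xb4, mem[0x08]=0x71, mem[0x1d]=0x6c, mem[0x0d]=0x59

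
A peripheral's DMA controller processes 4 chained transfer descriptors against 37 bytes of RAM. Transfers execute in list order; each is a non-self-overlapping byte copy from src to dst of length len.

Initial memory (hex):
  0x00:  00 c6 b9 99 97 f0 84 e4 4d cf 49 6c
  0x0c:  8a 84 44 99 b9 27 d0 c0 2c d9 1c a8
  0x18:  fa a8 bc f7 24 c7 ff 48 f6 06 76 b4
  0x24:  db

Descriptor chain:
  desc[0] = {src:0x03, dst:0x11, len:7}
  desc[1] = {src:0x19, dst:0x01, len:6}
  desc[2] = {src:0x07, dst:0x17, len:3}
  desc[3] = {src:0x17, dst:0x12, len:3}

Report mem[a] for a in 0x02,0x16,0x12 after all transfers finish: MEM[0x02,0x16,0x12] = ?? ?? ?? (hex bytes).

MEM[0x02,0x16,0x12] = bc 4d e4

[0] 0x03->0x11 len=7 : 99 97 f0 84 e4 4d cf
[1] 0x19->0x01 len=6 : a8 bc f7 24 c7 ff
[2] 0x07->0x17 len=3 : e4 4d cf
[3] 0x17->0x12 len=3 : e4 4d cf
query mem[0x02]=0xbc, mem[0x16]=0x4d, mem[0x12]=0xe4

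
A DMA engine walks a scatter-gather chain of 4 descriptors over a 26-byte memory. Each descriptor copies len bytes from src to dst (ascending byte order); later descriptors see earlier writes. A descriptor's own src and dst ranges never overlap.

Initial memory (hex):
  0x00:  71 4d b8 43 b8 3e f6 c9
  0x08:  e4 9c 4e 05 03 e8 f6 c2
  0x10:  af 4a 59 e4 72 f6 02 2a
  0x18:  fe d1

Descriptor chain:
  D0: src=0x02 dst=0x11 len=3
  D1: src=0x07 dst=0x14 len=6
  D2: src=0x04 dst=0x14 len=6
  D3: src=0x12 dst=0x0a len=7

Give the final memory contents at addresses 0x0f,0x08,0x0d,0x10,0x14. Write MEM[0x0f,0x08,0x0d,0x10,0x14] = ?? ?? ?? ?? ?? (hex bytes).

MEM[0x0f,0x08,0x0d,0x10,0x14] = c9 e4 3e e4 b8

  after D0: wrote 3B at 0x11 = b843b8
  after D1: wrote 6B at 0x14 = c9e49c4e0503
  after D2: wrote 6B at 0x14 = b83ef6c9e49c
  after D3: wrote 7B at 0x0a = 43b8b83ef6c9e4
query mem[0x0f]=0xc9, mem[0x08]=0xe4, mem[0x0d]=0x3e, mem[0x10]=0xe4, mem[0x14]=0xb8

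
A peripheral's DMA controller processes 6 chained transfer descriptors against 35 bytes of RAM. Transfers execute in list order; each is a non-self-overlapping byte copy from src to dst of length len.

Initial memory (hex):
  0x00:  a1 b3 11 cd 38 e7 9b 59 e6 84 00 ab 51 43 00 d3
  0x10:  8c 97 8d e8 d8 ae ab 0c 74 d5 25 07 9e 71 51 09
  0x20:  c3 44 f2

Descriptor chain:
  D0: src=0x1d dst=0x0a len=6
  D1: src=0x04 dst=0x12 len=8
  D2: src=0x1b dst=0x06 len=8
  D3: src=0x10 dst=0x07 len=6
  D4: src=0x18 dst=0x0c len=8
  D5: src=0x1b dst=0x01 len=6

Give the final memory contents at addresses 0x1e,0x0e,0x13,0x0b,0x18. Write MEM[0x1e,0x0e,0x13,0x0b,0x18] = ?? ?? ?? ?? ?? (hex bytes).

MEM[0x1e,0x0e,0x13,0x0b,0x18] = 51 25 09 9b 71

[0] 0x1d->0x0a len=6 : 71 51 09 c3 44 f2
[1] 0x04->0x12 len=8 : 38 e7 9b 59 e6 84 71 51
[2] 0x1b->0x06 len=8 : 07 9e 71 51 09 c3 44 f2
[3] 0x10->0x07 len=6 : 8c 97 38 e7 9b 59
[4] 0x18->0x0c len=8 : 71 51 25 07 9e 71 51 09
[5] 0x1b->0x01 len=6 : 07 9e 71 51 09 c3
query mem[0x1e]=0x51, mem[0x0e]=0x25, mem[0x13]=0x09, mem[0x0b]=0x9b, mem[0x18]=0x71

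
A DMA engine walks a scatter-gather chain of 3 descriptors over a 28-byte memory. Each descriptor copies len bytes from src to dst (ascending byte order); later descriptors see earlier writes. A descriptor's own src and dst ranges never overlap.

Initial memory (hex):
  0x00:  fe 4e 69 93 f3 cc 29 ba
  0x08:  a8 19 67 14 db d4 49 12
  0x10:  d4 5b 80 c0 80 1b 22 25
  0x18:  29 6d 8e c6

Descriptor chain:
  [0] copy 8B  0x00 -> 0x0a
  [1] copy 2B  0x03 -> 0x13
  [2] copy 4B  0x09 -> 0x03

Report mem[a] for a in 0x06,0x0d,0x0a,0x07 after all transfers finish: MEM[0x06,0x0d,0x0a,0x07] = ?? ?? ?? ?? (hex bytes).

  after D0: wrote 8B at 0x0a = fe4e6993f3cc29ba
  after D1: wrote 2B at 0x13 = 93f3
  after D2: wrote 4B at 0x03 = 19fe4e69
query mem[0x06]=0x69, mem[0x0d]=0x93, mem[0x0a]=0xfe, mem[0x07]=0xba

MEM[0x06,0x0d,0x0a,0x07] = 69 93 fe ba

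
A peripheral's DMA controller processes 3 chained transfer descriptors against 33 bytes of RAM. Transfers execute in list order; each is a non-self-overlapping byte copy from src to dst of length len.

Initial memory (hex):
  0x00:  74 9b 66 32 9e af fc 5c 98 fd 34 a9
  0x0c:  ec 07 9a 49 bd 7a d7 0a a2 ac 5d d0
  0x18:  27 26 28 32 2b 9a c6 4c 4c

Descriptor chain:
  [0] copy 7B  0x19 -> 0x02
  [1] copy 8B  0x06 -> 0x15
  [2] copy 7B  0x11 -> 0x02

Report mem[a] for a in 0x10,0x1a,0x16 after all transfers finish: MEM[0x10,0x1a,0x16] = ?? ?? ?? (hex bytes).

D0: mem[0x02..0x08] <- [26 28 32 2b 9a c6 4c]
D1: mem[0x15..0x1c] <- [9a c6 4c fd 34 a9 ec 07]
D2: mem[0x02..0x08] <- [7a d7 0a a2 9a c6 4c]
query mem[0x10]=0xbd, mem[0x1a]=0xa9, mem[0x16]=0xc6

MEM[0x10,0x1a,0x16] = bd a9 c6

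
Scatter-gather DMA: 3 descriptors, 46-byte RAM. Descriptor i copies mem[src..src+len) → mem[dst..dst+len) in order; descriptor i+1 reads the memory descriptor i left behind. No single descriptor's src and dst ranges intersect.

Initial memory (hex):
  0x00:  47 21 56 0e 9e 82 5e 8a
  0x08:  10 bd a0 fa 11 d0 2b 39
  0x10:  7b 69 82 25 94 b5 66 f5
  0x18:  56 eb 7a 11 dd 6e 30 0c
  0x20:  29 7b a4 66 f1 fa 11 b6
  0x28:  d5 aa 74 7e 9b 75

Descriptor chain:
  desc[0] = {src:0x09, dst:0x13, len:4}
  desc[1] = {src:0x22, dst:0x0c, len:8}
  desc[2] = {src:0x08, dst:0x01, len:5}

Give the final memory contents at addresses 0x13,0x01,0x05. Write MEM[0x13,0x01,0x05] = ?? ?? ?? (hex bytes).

#0 dst[0x13+4] := {0xbd,0xa0,0xfa,0x11}
#1 dst[0x0c+8] := {0xa4,0x66,0xf1,0xfa,0x11,0xb6,0xd5,0xaa}
#2 dst[0x01+5] := {0x10,0xbd,0xa0,0xfa,0xa4}
query mem[0x13]=0xaa, mem[0x01]=0x10, mem[0x05]=0xa4

MEM[0x13,0x01,0x05] = aa 10 a4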